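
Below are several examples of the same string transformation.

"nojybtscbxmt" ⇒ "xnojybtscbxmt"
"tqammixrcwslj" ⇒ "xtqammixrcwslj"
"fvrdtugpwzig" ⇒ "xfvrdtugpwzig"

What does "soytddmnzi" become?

xsoytddmnzi

Looking at the pairs, the operation is to prepend "x".
For "soytddmnzi" the result is "xsoytddmnzi".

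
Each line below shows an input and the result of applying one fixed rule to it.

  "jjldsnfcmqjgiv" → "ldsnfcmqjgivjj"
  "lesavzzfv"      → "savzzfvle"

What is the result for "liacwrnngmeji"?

acwrnngmejili

What's happening: move the first 2 characters to the end (rotate left by 2).
Doing the same to "liacwrnngmeji": "acwrnngmejili".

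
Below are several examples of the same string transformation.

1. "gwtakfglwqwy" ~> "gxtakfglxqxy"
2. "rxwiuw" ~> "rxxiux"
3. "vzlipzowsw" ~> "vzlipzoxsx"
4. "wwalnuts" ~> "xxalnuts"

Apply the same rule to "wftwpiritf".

The transformation: replace every "w" with "x".
So "wftwpiritf" becomes "xftxpiritf".

xftxpiritf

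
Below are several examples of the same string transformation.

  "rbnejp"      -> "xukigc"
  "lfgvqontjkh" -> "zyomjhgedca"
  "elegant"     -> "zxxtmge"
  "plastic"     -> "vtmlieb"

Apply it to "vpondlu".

In each case the input is transformed by: shift every letter 7 places backward in the alphabet (wrapping around), then sort the characters into reverse alphabetical order.
Working it through for "vpondlu": intermediate "oihgwen", final "wonihge".
(Check on "plastic": → "ietlmbv" → "vtmlieb" ✓)

wonihge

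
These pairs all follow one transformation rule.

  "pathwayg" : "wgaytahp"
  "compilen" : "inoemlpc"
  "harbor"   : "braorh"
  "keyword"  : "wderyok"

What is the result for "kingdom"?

The transformation: take characters alternately from the front and the back (1st, last, 2nd, 2nd-last, ...), then swap the first and last characters.
"kingdom" → "kmiondg" → "gmiondk".

gmiondk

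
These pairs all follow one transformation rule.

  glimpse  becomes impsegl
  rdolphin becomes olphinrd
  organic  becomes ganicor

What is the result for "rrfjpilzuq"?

fjpilzuqrr

In each case the input is transformed by: move the first 2 characters to the end (rotate left by 2).
Doing the same to "rrfjpilzuq": "fjpilzuqrr".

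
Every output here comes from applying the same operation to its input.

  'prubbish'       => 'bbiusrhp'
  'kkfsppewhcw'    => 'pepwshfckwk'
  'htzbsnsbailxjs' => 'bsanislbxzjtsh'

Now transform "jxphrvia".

rhvpixaj

Looking at the pairs, the operation is to take characters alternately from the front and the back (1st, last, 2nd, 2nd-last, ...), then reverse the string.
For "jxphrvia", step one produces "jaxipvhr"; step two turns that into "rhvpixaj".
(Check on "kkfsppewhcw": → "kwkcfhswpep" → "pepwshfckwk" ✓)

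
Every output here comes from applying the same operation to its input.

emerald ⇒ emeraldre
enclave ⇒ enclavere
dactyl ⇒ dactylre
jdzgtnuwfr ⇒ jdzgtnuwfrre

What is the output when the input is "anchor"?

anchorre

The rule is to append "re".
"anchor" → "anchorre".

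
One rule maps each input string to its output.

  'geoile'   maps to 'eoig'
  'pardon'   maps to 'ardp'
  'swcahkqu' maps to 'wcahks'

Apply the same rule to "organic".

rgano

The rule is to delete the last 2 characters, then move the first character to the end.
"organic" → "organ" → "rgano".
(Check on "swcahkqu": → "swcahk" → "wcahks" ✓)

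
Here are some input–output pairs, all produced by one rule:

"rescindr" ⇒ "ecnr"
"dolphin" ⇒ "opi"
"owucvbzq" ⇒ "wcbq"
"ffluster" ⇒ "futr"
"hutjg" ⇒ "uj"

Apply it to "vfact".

The pattern: keep every other character starting from the second (positions 2nd, 4th, 6th, ...).
For "vfact" the result is "fc".

fc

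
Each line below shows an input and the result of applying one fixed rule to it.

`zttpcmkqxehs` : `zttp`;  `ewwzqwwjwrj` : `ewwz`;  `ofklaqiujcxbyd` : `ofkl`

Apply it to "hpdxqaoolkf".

hpdx

What's happening: keep only the first 4 characters.
Applying that to "hpdxqaoolkf" gives "hpdx".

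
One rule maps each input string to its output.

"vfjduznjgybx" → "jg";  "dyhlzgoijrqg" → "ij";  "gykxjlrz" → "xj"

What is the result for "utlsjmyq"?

Each output is the input with this applied: move the last 3 characters to the front (rotate right by 3), then keep only the last 2 characters.
On "utlsjmyq": the first step gives "myqutlsj", and the second then gives "sj".

sj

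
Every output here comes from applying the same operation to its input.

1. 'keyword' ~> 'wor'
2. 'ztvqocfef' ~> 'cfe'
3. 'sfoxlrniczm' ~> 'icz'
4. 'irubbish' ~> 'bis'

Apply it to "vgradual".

Each output is the input with this applied: delete the last character, then keep only the last 3 characters.
Starting from "vgradual": after the first operation, "vgradua"; after the second, "dua".
(Check on "ztvqocfef": → "ztvqocfe" → "cfe" ✓)

dua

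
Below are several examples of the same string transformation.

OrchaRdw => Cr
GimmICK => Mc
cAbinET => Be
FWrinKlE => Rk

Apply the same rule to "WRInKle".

The transformation: keep one character in every 3, starting at position 3 (positions 3rd, 6th, 9th, ...), then flip the case of every letter.
"WRInKle" → "Il" → "iL".

iL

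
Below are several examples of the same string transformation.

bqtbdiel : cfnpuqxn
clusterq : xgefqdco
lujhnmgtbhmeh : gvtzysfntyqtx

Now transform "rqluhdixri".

Each output is the input with this applied: shift every letter 12 places forward in the alphabet (wrapping around), then move the first character to the end.
Applying both steps to "rqluhdixri": "dcxgtpujdu", then "cxgtpujdud".

cxgtpujdud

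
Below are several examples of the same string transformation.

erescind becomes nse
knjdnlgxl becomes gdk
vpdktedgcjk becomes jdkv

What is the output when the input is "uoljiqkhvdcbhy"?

Rule — keep one character in every 3, starting at position 1 (positions 1st, 4th, 7th, ...), then reverse the string.
Working it through for "uoljiqkhvdcbhy": intermediate "ujkdh", final "hdkju".

hdkju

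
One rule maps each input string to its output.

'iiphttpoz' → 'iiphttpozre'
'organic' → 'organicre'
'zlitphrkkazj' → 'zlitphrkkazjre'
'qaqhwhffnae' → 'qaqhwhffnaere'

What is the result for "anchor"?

What's happening: append "re".
Doing the same to "anchor": "anchorre".

anchorre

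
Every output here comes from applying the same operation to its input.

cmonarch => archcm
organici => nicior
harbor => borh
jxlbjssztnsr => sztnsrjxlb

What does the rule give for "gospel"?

pelg

The transformation: swap the front and back halves of the string, then delete the last 2 characters.
"gospel" → "pelgos" → "pelg".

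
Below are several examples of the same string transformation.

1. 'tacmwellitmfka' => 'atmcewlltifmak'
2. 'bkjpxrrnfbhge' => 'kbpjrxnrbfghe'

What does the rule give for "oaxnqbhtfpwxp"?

aonxbqthpfxwp

Rule — swap each adjacent pair of characters (1↔2, 3↔4, ...).
So "oaxnqbhtfpwxp" becomes "aonxbqthpfxwp".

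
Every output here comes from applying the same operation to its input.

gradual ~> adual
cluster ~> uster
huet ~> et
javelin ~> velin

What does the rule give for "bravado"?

What's happening: delete the first 2 characters.
Applying that to "bravado" gives "avado".

avado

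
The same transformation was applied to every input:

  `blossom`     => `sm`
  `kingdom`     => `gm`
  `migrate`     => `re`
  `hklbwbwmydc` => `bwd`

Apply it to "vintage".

The rule is to move the first character to the end, then keep one character in every 3, starting at position 3 (positions 3rd, 6th, 9th, ...).
Applying both steps to "vintage": "intagev", then "te".
(Check on "hklbwbwmydc": → "klbwbwmydch" → "bwd" ✓)

te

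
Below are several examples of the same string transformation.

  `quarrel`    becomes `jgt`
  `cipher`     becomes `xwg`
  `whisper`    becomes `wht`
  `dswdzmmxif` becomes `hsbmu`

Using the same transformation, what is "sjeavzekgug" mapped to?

Each output is the input with this applied: keep every other character starting from the second (positions 2nd, 4th, 6th, ...), then shift every letter 11 places backward in the alphabet (wrapping around).
On "sjeavzekgug": the first step gives "jazku", and the second then gives "ypozj".

ypozj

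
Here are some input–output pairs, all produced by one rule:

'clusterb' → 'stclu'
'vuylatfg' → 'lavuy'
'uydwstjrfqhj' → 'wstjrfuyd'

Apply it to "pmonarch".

napmo

The transformation: delete the last 3 characters, then move the first 3 characters to the end (rotate left by 3).
"pmonarch" → "pmona" → "napmo".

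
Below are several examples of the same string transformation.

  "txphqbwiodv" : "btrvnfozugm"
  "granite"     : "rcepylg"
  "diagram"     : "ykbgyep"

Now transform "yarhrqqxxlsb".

What's happening: shift every letter 2 places backward in the alphabet (wrapping around), then move the last 2 characters to the front (rotate right by 2).
Applying both steps to "yarhrqqxxlsb": "wypfpoovvjqz", then "qzwypfpoovvj".

qzwypfpoovvj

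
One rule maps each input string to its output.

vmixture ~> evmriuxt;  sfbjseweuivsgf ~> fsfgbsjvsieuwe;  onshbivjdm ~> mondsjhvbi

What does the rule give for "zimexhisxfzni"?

The transformation: swap the first and last characters, then take characters alternately from the front and the back (1st, last, 2nd, 2nd-last, ...).
On "zimexhisxfzni": the first step gives "iimexhisxfznz", and the second then gives "izinmzefxxhsi".

izinmzefxxhsi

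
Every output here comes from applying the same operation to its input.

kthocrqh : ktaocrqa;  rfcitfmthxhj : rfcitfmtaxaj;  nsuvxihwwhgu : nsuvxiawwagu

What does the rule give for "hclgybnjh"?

aclgybnja

In each case the input is transformed by: replace every "h" with "a".
Applying that to "hclgybnjh" gives "aclgybnja".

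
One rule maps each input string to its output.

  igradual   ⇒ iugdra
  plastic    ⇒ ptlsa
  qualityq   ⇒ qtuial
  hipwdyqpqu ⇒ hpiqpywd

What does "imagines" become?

Looking at the pairs, the operation is to delete the last 2 characters, then take characters alternately from the front and the back (1st, last, 2nd, 2nd-last, ...).
Working it through for "imagines": intermediate "imagin", final "inmiag".

inmiag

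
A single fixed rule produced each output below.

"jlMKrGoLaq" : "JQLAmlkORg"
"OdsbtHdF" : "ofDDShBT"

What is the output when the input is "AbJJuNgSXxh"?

In each case the input is transformed by: take characters alternately from the front and the back (1st, last, 2nd, 2nd-last, ...), then flip the case of every letter.
Applying both steps to "AbJJuNgSXxh": "AhbxJXJSugN", then "aHBXjxjsUGn".

aHBXjxjsUGn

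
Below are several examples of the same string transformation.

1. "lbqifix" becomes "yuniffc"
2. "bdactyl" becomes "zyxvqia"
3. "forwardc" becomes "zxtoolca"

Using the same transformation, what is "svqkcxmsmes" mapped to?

In each case the input is transformed by: shift every letter 3 places backward in the alphabet (wrapping around), then sort the characters into reverse alphabetical order.
Working it through for "svqkcxmsmes": intermediate "psnhzujpjbp", final "zuspppnjjhb".
(Check on "lbqifix": → "iynfcfu" → "yuniffc" ✓)

zuspppnjjhb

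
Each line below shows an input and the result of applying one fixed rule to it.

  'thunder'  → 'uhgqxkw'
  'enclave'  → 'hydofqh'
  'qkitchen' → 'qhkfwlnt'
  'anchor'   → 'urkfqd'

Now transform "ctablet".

Looking at the pairs, the operation is to reverse the string, then shift every letter 3 places forward in the alphabet (wrapping around).
"ctablet" → "telbatc" → "whoedwf".

whoedwf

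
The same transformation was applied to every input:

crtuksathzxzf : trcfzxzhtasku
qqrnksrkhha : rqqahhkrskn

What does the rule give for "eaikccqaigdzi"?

iaeizdgiaqcck

What's happening: move the first 3 characters to the end (rotate left by 3), then reverse the string.
Applying both steps to "eaikccqaigdzi": "kccqaigdzieai", then "iaeizdgiaqcck".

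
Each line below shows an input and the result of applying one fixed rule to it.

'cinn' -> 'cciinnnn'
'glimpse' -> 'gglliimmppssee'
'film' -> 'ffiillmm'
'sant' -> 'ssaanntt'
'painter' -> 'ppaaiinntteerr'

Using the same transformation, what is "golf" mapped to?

ggoollff

Each output is the input with this applied: double every character.
So "golf" becomes "ggoollff".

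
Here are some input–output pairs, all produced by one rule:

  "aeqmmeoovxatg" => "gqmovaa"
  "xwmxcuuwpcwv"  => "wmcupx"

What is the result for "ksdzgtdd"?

ddgk

In each case the input is transformed by: keep every other character starting from the first (positions 1st, 3rd, 5th, ...), then swap the first and last characters.
On "ksdzgtdd": the first step gives "kdgd", and the second then gives "ddgk".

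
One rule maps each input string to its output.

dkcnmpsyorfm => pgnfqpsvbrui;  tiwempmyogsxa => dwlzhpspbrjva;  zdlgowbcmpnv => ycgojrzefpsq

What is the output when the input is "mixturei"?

In each case the input is transformed by: shift every letter 3 places forward in the alphabet (wrapping around), then move the last character to the front.
For "mixturei", step one produces "plawxuhl"; step two turns that into "lplawxuh".

lplawxuh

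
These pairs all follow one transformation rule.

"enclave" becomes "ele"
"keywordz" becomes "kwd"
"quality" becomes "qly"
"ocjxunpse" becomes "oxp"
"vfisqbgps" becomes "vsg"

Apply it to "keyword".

Looking at the pairs, the operation is to keep one character in every 3, starting at position 1 (positions 1st, 4th, 7th, ...).
On "keyword" that produces "kwd".

kwd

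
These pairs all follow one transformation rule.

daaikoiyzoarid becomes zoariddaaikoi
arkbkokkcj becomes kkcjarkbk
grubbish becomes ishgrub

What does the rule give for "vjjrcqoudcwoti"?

dcwotivjjrcqo

The transformation: swap the front and back halves of the string, then delete the first character.
"vjjrcqoudcwoti" → "udcwotivjjrcqo" → "dcwotivjjrcqo".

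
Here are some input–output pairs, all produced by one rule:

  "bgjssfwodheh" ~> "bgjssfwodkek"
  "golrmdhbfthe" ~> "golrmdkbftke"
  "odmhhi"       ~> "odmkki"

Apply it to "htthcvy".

kttkcvy

In each case the input is transformed by: replace every "h" with "k".
"htthcvy" → "kttkcvy".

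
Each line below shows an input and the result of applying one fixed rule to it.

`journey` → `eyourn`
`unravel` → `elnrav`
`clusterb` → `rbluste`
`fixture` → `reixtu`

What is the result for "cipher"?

Looking at the pairs, the operation is to delete the first character, then move the last 2 characters to the front (rotate right by 2).
Working it through for "cipher": intermediate "ipher", final "eriph".
(Check on "fixture": → "ixture" → "reixtu" ✓)

eriph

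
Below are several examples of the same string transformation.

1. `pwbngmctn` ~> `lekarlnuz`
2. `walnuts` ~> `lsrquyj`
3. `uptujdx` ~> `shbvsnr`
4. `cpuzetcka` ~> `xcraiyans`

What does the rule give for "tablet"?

Looking at the pairs, the operation is to move the first 3 characters to the end (rotate left by 3), then shift every letter 2 places backward in the alphabet (wrapping around).
Working it through for "tablet": intermediate "lettab", final "jcrryz".

jcrryz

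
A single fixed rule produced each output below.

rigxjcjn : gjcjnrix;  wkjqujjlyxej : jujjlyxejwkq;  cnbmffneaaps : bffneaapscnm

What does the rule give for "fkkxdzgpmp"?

The pattern: move the first 3 characters to the end (rotate left by 3), then swap the first and last characters.
"fkkxdzgpmp" → "xdzgpmpfkk" → "kdzgpmpfkx".
(Check on "rigxjcjn": → "xjcjnrig" → "gjcjnrix" ✓)

kdzgpmpfkx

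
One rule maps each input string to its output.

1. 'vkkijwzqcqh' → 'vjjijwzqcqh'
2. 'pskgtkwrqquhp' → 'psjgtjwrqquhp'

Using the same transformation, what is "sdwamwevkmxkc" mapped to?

sdwamwevjmxjc

Rule — replace every "k" with "j".
For "sdwamwevkmxkc" the result is "sdwamwevjmxjc".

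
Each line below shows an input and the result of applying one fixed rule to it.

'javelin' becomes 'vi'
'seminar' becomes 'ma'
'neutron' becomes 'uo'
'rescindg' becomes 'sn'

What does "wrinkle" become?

il

In each case the input is transformed by: keep one character in every 3, starting at position 3 (positions 3rd, 6th, 9th, ...).
So "wrinkle" becomes "il".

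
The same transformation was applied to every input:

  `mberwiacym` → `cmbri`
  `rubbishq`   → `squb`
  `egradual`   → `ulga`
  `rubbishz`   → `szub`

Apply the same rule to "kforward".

Looking at the pairs, the operation is to keep every other character starting from the second (positions 2nd, 4th, 6th, ...), then move the last 2 characters to the front (rotate right by 2).
On "kforward": the first step gives "frad", and the second then gives "adfr".

adfr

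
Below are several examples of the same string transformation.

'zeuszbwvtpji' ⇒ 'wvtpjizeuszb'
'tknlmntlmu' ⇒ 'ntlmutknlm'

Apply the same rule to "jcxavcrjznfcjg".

In each case the input is transformed by: swap the front and back halves of the string.
On "jcxavcrjznfcjg" that produces "jznfcjgjcxavcr".

jznfcjgjcxavcr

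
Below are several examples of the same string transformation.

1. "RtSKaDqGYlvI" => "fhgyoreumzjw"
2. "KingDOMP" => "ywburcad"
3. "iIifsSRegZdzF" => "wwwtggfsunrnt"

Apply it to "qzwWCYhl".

In each case the input is transformed by: shift every letter 12 places backward in the alphabet (wrapping around), then convert every letter to lowercase.
So "qzwWCYhl" becomes "enkkqmvz".

enkkqmvz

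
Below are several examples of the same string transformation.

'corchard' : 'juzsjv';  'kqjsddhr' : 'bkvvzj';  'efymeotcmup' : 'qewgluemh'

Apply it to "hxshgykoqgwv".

kzyqcgiyon

Rule — shift every letter 8 places backward in the alphabet (wrapping around), then delete the first 2 characters.
For "hxshgykoqgwv", step one produces "zpkzyqcgiyon"; step two turns that into "kzyqcgiyon".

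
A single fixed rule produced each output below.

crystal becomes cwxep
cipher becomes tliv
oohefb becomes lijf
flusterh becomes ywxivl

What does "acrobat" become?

vsfex

The pattern: shift every letter 4 places forward in the alphabet (wrapping around), then delete the first 2 characters.
For "acrobat", step one produces "egvsfex"; step two turns that into "vsfex".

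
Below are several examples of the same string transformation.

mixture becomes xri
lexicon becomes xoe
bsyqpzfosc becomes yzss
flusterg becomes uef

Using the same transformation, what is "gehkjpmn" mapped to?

What's happening: move the first 2 characters to the end (rotate left by 2), then keep one character in every 3, starting at position 1 (positions 1st, 4th, 7th, ...).
Working it through for "gehkjpmn": intermediate "hkjpmnge", final "hpg".

hpg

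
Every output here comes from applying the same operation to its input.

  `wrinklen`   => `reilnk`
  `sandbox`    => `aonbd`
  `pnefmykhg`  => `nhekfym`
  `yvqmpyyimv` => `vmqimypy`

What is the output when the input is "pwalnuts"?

Each output is the input with this applied: take characters alternately from the front and the back (1st, last, 2nd, 2nd-last, ...), then delete the first 2 characters.
"pwalnuts" → "pswtauln" → "wtauln".

wtauln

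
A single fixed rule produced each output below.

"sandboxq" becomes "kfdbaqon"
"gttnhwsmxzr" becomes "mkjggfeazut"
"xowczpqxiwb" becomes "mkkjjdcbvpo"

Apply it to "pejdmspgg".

Looking at the pairs, the operation is to sort the characters into reverse alphabetical order, then shift every letter 13 places forward in the alphabet (wrapping around) — i.e. ROT13.
On "pejdmspgg": the first step gives "sppmjgged", and the second then gives "fcczwttrq".

fcczwttrq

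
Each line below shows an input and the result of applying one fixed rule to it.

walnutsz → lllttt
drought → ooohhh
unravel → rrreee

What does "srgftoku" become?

Looking at the pairs, the operation is to keep one character in every 3, starting at position 3 (positions 3rd, 6th, 9th, ...), then repeat every character 3 times.
Working it through for "srgftoku": intermediate "go", final "gggooo".

gggooo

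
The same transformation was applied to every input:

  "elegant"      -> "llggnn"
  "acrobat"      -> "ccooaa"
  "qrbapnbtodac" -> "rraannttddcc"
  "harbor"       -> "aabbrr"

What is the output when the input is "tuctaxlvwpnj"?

The pattern: keep every other character starting from the second (positions 2nd, 4th, 6th, ...), then double every character.
On "tuctaxlvwpnj": the first step gives "utxvpj", and the second then gives "uuttxxvvppjj".
(Check on "elegant": → "lgn" → "llggnn" ✓)

uuttxxvvppjj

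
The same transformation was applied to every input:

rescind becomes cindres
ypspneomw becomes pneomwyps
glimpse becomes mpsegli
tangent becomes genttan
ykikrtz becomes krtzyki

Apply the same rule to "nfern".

rnnfe

Each output is the input with this applied: move the first 3 characters to the end (rotate left by 3).
Doing the same to "nfern": "rnnfe".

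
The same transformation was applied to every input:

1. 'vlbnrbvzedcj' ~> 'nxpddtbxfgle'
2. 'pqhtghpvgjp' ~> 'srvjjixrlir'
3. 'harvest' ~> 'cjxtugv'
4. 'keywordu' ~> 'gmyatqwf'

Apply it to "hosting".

The transformation: swap each adjacent pair of characters (1↔2, 3↔4, ...), then shift every letter 2 places forward in the alphabet (wrapping around).
Starting from "hosting": after the first operation, "ohtsnig"; after the second, "qjvupki".

qjvupki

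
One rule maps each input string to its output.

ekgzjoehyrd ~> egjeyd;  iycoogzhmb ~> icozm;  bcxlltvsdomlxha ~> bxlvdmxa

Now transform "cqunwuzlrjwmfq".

cuwzrwf

Rule — keep every other character starting from the first (positions 1st, 3rd, 5th, ...).
Doing the same to "cqunwuzlrjwmfq": "cuwzrwf".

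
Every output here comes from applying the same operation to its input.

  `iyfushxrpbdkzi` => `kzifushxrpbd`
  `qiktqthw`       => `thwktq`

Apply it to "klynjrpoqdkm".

dkmynjrpoq

The pattern: delete the first 2 characters, then move the last 3 characters to the front (rotate right by 3).
On "klynjrpoqdkm": the first step gives "ynjrpoqdkm", and the second then gives "dkmynjrpoq".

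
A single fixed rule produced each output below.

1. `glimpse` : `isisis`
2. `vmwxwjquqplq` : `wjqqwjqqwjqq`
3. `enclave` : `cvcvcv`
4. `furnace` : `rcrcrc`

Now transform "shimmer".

ieieie

The rule is to keep one character in every 3, starting at position 3 (positions 3rd, 6th, 9th, ...), then write the whole string 3 times in a row.
"shimmer" → "ie" → "ieieie".
(Check on "enclave": → "cv" → "cvcvcv" ✓)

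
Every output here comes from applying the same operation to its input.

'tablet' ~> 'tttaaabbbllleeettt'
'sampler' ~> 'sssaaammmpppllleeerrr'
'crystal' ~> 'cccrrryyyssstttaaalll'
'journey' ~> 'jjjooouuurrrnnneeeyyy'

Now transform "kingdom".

kkkiiinnngggdddooommm

The transformation: repeat every character 3 times.
On "kingdom" that produces "kkkiiinnngggdddooommm".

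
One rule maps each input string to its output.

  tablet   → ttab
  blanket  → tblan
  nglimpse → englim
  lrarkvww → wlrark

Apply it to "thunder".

The pattern: move the last character to the front, then delete the last 2 characters.
"thunder" → "rthunde" → "rthun".
(Check on "blanket": → "tblanke" → "tblan" ✓)

rthun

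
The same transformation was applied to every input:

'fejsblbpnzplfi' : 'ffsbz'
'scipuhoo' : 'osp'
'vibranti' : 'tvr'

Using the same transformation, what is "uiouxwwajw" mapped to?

Each output is the input with this applied: keep one character in every 3, starting at position 1 (positions 1st, 4th, 7th, ...), then move the last character to the front.
"uiouxwwajw" → "uuww" → "wuuw".
(Check on "fejsblbpnzplfi": → "fsbzf" → "ffsbz" ✓)

wuuw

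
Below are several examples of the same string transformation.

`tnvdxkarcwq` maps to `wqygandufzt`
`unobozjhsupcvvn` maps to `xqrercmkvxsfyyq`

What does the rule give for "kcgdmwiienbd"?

nfjgpzllhqeg

The pattern: shift every letter 3 places forward in the alphabet (wrapping around).
For "kcgdmwiienbd" the result is "nfjgpzllhqeg".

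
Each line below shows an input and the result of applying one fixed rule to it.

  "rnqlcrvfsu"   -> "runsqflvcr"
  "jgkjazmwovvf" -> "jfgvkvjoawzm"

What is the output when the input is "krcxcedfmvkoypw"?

kwrpcyxockevdmf

Rule — take characters alternately from the front and the back (1st, last, 2nd, 2nd-last, ...).
On "krcxcedfmvkoypw" that produces "kwrpcyxockevdmf".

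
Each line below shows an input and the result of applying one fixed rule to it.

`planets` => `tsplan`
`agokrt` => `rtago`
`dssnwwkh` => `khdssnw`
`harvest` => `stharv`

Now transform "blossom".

What's happening: move the last 3 characters to the front (rotate right by 3), then delete the first character.
"blossom" → "somblos" → "omblos".

omblos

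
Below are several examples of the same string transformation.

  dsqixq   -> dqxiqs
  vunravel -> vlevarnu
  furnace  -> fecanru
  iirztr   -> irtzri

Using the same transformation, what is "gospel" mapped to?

glepso

The rule is to move the first character to the end, then reverse the string.
Working it through for "gospel": intermediate "ospelg", final "glepso".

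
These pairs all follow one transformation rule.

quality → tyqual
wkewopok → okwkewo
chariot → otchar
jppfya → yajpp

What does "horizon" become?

onhori

The transformation: move the last 2 characters to the front (rotate right by 2), then delete the last character.
For "horizon", step one produces "onhoriz"; step two turns that into "onhori".
(Check on "wkewopok": → "okwkewop" → "okwkewo" ✓)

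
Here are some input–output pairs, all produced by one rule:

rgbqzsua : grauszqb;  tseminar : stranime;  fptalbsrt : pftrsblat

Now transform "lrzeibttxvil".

rllivxttbiez

Each output is the input with this applied: move the first 2 characters to the end (rotate left by 2), then reverse the string.
Applying both steps to "lrzeibttxvil": "zeibttxvillr", then "rllivxttbiez".
(Check on "fptalbsrt": → "talbsrtfp" → "pftrsblat" ✓)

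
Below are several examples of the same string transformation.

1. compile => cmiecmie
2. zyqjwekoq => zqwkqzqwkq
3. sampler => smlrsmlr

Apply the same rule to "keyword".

Rule — keep every other character starting from the first (positions 1st, 3rd, 5th, ...), then write the whole string twice.
For "keyword", step one produces "kyod"; step two turns that into "kyodkyod".

kyodkyod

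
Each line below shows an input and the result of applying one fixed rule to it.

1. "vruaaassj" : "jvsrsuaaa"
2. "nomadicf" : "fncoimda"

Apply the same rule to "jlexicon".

njolceix

Each output is the input with this applied: reverse the string, then take characters alternately from the front and the back (1st, last, 2nd, 2nd-last, ...).
Doing the same to "jlexicon": "njolceix".
(Check on "nomadicf": → "fcidamon" → "fncoimda" ✓)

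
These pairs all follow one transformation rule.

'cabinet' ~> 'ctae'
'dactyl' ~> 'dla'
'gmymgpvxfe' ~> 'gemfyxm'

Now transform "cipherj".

cjir

The transformation: take characters alternately from the front and the back (1st, last, 2nd, 2nd-last, ...), then delete the last 3 characters.
For "cipherj", step one produces "cjirpeh"; step two turns that into "cjir".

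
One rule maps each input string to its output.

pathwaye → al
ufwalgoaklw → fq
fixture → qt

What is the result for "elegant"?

pw

The transformation: shift every letter 11 places forward in the alphabet (wrapping around), then keep only the first 2 characters.
Working it through for "elegant": intermediate "pwprlye", final "pw".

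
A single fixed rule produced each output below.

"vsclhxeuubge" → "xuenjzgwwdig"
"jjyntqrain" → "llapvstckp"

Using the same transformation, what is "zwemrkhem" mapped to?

In each case the input is transformed by: shift every letter 2 places forward in the alphabet (wrapping around).
"zwemrkhem" → "bygotmjgo".

bygotmjgo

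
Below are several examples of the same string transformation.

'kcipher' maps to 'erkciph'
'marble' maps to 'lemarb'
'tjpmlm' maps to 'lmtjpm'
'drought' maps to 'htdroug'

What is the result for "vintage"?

gevinta

Rule — move the last 2 characters to the front (rotate right by 2).
Applying that to "vintage" gives "gevinta".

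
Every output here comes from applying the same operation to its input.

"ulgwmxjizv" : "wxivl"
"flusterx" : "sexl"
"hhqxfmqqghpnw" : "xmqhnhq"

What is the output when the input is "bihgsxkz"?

The rule is to move the first 3 characters to the end (rotate left by 3), then keep every other character starting from the first (positions 1st, 3rd, 5th, ...).
Starting from "bihgsxkz": after the first operation, "gsxkzbih"; after the second, "gxzi".

gxzi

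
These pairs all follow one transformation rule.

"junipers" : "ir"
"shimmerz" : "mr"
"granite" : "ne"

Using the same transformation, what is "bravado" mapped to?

Each output is the input with this applied: keep one character in every 3, starting at position 1 (positions 1st, 4th, 7th, ...), then delete the first character.
For "bravado", step one produces "bvo"; step two turns that into "vo".

vo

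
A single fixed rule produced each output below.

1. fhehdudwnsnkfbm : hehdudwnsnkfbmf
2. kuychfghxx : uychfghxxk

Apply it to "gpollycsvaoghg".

pollycsvaoghgg

The transformation: move the first character to the end.
For "gpollycsvaoghg" the result is "pollycsvaoghgg".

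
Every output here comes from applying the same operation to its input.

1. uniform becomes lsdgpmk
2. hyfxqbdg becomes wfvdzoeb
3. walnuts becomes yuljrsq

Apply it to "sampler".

The rule is to swap each adjacent pair of characters (1↔2, 3↔4, ...), then shift every letter 2 places backward in the alphabet (wrapping around).
"sampler" → "aspmelr" → "yqnkcjp".
(Check on "uniform": → "nufirom" → "lsdgpmk" ✓)

yqnkcjp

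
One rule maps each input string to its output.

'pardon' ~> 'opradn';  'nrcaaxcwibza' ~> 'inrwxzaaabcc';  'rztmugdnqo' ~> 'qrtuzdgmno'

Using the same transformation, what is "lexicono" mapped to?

The transformation: sort the characters into alphabetical order, then swap the front and back halves of the string.
Starting from "lexicono": after the first operation, "ceilnoox"; after the second, "nooxceil".

nooxceil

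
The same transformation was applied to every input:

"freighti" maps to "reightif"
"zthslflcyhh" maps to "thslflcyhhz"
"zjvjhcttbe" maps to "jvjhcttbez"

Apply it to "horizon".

orizonh

Rule — move the first character to the end.
On "horizon" that produces "orizonh".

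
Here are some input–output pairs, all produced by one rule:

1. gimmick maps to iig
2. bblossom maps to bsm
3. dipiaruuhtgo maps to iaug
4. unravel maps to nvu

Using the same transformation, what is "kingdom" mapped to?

The rule is to move the first character to the end, then keep one character in every 3, starting at position 1 (positions 1st, 4th, 7th, ...).
Applying both steps to "kingdom": "ingdomk", then "idk".

idk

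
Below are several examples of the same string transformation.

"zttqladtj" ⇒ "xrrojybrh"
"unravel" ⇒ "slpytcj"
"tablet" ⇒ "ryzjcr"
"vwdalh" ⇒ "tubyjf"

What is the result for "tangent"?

Rule — shift every letter 2 places backward in the alphabet (wrapping around).
So "tangent" becomes "ryleclr".

ryleclr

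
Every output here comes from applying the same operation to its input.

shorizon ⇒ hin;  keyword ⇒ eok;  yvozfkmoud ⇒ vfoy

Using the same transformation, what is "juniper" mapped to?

The rule is to move the first character to the end, then keep one character in every 3, starting at position 1 (positions 1st, 4th, 7th, ...).
So "juniper" becomes "upj".

upj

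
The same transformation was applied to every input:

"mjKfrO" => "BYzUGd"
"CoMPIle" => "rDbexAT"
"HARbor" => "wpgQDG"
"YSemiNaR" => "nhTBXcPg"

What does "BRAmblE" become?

qgpBQAt

What's happening: shift every letter 11 places backward in the alphabet (wrapping around), then flip the case of every letter.
"BRAmblE" → "qgpBQAt".
(Check on "CoMPIle": → "RdBEXat" → "rDbexAT" ✓)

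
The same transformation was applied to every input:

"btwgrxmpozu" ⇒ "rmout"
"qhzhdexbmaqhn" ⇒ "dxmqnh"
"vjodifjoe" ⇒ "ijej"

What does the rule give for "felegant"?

gnfl

The transformation: move the first 3 characters to the end (rotate left by 3), then keep every other character starting from the second (positions 2nd, 4th, 6th, ...).
Starting from "felegant": after the first operation, "egantfel"; after the second, "gnfl".
(Check on "vjodifjoe": → "difjoevjo" → "ijej" ✓)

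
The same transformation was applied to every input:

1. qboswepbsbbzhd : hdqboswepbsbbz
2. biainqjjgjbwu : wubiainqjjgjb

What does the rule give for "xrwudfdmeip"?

Each output is the input with this applied: move the last 2 characters to the front (rotate right by 2).
On "xrwudfdmeip" that produces "ipxrwudfdme".

ipxrwudfdme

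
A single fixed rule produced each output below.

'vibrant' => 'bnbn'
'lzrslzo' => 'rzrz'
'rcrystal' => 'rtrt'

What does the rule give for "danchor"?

nono

The pattern: keep one character in every 3, starting at position 3 (positions 3rd, 6th, 9th, ...), then write the whole string twice.
On "danchor": the first step gives "no", and the second then gives "nono".
(Check on "lzrslzo": → "rz" → "rzrz" ✓)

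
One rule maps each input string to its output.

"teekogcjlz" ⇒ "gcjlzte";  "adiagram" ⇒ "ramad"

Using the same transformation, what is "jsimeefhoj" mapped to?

Each output is the input with this applied: move the first 2 characters to the end (rotate left by 2), then delete the first 3 characters.
Starting from "jsimeefhoj": after the first operation, "imeefhojjs"; after the second, "efhojjs".
(Check on "teekogcjlz": → "ekogcjlzte" → "gcjlzte" ✓)

efhojjs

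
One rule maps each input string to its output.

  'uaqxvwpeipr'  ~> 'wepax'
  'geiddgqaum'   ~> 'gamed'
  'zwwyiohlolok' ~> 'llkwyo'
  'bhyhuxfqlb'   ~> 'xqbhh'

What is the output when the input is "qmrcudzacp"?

Looking at the pairs, the operation is to keep every other character starting from the second (positions 2nd, 4th, 6th, ...), then move the last 3 characters to the front (rotate right by 3).
On "qmrcudzacp": the first step gives "mcdap", and the second then gives "dapmc".

dapmc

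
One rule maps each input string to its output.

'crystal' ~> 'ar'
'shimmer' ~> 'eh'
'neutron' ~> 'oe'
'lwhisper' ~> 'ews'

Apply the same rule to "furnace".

Rule — move the last 3 characters to the front (rotate right by 3), then keep one character in every 3, starting at position 2 (positions 2nd, 5th, 8th, ...).
So "furnace" becomes "cu".

cu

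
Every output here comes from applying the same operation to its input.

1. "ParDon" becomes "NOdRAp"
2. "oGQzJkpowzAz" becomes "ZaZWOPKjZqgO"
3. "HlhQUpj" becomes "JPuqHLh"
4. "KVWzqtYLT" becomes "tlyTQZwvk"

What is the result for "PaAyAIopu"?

UPOiaYaAp

Each output is the input with this applied: flip the case of every letter, then reverse the string.
Starting from "PaAyAIopu": after the first operation, "pAaYaiOPU"; after the second, "UPOiaYaAp".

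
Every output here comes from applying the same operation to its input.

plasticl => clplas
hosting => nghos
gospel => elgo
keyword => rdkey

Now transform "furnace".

cefur

What's happening: move the last 2 characters to the front (rotate right by 2), then delete the last 2 characters.
On "furnace": the first step gives "cefurna", and the second then gives "cefur".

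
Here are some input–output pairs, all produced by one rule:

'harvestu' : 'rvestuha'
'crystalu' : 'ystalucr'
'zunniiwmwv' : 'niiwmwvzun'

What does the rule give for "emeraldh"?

Rule — move the last 2 characters to the front (rotate right by 2), then swap the front and back halves of the string.
Starting from "emeraldh": after the first operation, "dhemeral"; after the second, "eraldhem".

eraldhem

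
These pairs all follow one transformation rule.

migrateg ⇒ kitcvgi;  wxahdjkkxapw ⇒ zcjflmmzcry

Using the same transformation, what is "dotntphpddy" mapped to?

In each case the input is transformed by: delete the first character, then shift every letter 2 places forward in the alphabet (wrapping around).
Starting from "dotntphpddy": after the first operation, "otntphpddy"; after the second, "qvpvrjrffa".

qvpvrjrffa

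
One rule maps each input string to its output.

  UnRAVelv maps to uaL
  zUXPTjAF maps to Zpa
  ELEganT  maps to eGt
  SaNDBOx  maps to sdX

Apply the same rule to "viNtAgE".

In each case the input is transformed by: keep one character in every 3, starting at position 1 (positions 1st, 4th, 7th, ...), then flip the case of every letter.
Working it through for "viNtAgE": intermediate "vtE", final "VTe".

VTe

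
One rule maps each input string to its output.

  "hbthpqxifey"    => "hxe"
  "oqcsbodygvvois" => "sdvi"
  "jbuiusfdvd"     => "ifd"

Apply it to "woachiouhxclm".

Rule — keep one character in every 3, starting at position 1 (positions 1st, 4th, 7th, ...), then delete the first character.
Starting from "woachiouhxclm": after the first operation, "wcoxm"; after the second, "coxm".
(Check on "oqcsbodygvvois": → "osdvi" → "sdvi" ✓)

coxm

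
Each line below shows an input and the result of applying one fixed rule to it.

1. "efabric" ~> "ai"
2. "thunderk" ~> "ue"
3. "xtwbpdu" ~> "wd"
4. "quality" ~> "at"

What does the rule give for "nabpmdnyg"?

Rule — keep one character in every 3, starting at position 3 (positions 3rd, 6th, 9th, ...).
For "nabpmdnyg" the result is "bdg".

bdg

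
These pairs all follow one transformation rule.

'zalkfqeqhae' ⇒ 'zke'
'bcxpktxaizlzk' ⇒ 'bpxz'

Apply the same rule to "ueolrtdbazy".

uld

What's happening: delete the last 3 characters, then keep one character in every 3, starting at position 1 (positions 1st, 4th, 7th, ...).
Starting from "ueolrtdbazy": after the first operation, "ueolrtdb"; after the second, "uld".
(Check on "bcxpktxaizlzk": → "bcxpktxaiz" → "bpxz" ✓)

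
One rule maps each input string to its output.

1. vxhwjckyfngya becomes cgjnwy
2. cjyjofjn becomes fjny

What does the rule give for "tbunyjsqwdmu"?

dmqtuy

In each case the input is transformed by: sort the characters into alphabetical order, then keep every other character starting from the second (positions 2nd, 4th, 6th, ...).
Working it through for "tbunyjsqwdmu": intermediate "bdjmnqstuuwy", final "dmqtuy".
(Check on "cjyjofjn": → "cfjjjnoy" → "fjny" ✓)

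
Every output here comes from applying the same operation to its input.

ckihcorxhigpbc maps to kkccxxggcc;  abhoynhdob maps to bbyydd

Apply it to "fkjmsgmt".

Each output is the input with this applied: keep one character in every 3, starting at position 2 (positions 2nd, 5th, 8th, ...), then double every character.
"fkjmsgmt" → "kst" → "kksstt".

kksstt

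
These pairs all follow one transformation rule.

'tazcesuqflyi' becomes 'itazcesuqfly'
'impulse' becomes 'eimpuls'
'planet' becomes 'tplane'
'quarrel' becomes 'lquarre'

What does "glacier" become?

What's happening: move the last character to the front.
Doing the same to "glacier": "rglacie".

rglacie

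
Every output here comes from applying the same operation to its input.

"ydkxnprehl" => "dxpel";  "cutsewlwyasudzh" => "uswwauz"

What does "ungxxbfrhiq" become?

nxbri

Each output is the input with this applied: keep every other character starting from the second (positions 2nd, 4th, 6th, ...).
Applying that to "ungxxbfrhiq" gives "nxbri".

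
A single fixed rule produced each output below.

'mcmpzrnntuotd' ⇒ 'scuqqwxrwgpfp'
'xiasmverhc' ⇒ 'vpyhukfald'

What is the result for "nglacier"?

dflhuqjo

In each case the input is transformed by: move the first 3 characters to the end (rotate left by 3), then shift every letter 3 places forward in the alphabet (wrapping around).
On "nglacier": the first step gives "acierngl", and the second then gives "dflhuqjo".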